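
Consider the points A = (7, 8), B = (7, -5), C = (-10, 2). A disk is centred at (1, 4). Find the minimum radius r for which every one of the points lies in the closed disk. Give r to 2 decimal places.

11.18

The required radius is the distance from (1, 4) to the farthest point.
Squared distances: 52, 117, 125.
Maximum is 125, attained at C.
r = √125 ≈ 11.18.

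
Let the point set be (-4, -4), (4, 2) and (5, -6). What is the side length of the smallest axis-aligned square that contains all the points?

9

The bounding box has width 9 and height 8.
An axis-aligned square enclosing the set must have side ≥ max(width, height).
So the minimum side is max(9, 8) = 9.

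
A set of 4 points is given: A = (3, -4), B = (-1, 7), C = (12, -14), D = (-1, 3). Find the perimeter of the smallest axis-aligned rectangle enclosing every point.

Width = max x − min x = 12 − (-1) = 13.
Height = max y − min y = 7 − (-14) = 21.
Perimeter = 2(13 + 21) = 68.

68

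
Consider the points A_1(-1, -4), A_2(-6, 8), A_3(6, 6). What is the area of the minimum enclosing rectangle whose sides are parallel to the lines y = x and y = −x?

144.5

In coordinates u = x + y, v = x − y the rectangle is axis-aligned; the map (x,y)→(u,v) scales areas by 2.
u-values: -5, 2, 12; range = 12 − (-5) = 17.
v-values: 3, -14, 0; range = 3 − (-14) = 17.
Area = (17 × 17) / 2 = 144.5.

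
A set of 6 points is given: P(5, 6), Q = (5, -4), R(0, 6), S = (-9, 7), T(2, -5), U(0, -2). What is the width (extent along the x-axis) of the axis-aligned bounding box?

max x = 5, min x = -9, so width = 14.

14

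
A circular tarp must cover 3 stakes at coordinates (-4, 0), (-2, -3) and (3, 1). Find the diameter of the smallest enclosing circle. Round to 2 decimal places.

Call the three points A, B, C in the order given.
Side lengths²: AB² = 13, AC² = 50, BC² = 41.
Since AC² = 50 < 41 + 13 = 54, the triangle is acute, so the smallest enclosing circle is the circumcircle.
Circumcentre = (-21/46, 9/46), r² = 13325/1058.
Diameter = 2r = 2√(13325/1058) ≈ 7.10.

7.10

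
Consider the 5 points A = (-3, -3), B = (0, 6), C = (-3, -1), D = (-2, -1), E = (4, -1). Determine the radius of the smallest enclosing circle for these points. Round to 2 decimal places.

The minimum enclosing circle is determined by three boundary points: A, B, E.
Their circumcentre is (-15/38, 43/38) with r² = 17225/722.
The farthest remaining point C is at distance² 8181/722 ≤ 17225/722.
r = √(17225/722) ≈ 4.88.

4.88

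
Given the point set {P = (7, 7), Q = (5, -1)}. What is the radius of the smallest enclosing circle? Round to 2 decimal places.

The smallest circle enclosing two points has them as diameter endpoints.
Centre = midpoint = (6, 3); r² = |PQ|²/4 = 68/4 = 17.
r = √17 ≈ 4.12.

4.12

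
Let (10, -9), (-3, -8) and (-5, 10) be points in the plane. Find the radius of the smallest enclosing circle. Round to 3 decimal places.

12.104

Call the three points A, B, C in the order given.
Side lengths²: AB² = 170, AC² = 586, BC² = 328.
Since AC² = 586 ≥ 328 + 170 = 498, the angle opposite AC is not acute, so the smallest enclosing circle has AC as diameter.
Centre = midpoint of AC = (2.5, 0.5), r² = 586/4 = 146.5.
r = √(146.5) ≈ 12.104.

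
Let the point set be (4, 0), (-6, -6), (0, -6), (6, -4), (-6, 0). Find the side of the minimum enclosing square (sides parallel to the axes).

12

The bounding box has width 12 and height 6.
An axis-aligned square enclosing the set must have side ≥ max(width, height).
So the minimum side is max(12, 6) = 12.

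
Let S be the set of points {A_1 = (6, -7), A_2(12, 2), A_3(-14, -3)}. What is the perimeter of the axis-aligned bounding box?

Width = max x − min x = 12 − (-14) = 26.
Height = max y − min y = 2 − (-7) = 9.
Perimeter = 2(26 + 9) = 70.

70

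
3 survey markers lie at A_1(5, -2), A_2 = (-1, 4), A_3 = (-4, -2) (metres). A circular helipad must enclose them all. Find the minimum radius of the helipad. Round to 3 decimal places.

4.743

Side lengths²: A_1A_2² = 72, A_1A_3² = 81, A_2A_3² = 45.
Since A_1A_3² = 81 < 72 + 45 = 117, the triangle is acute, so the smallest enclosing circle is the circumcircle.
Circumcentre = (0.5, -0.5), r² = 22.5.
r = √(22.5) ≈ 4.743.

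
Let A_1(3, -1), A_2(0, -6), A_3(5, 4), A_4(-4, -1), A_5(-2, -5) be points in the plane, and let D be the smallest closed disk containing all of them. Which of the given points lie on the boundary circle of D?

A_2, A_3, A_5

The minimum enclosing circle of a finite set is fixed by two of the points (as a diameter) or three (as a circumcircle).
The farthest pair is A_3–A_5 with squared distance 130. The circle on this segment as diameter has centre (1.5, -0.5) and r² = 130/4 = 32.5.
Check A_1: distance² to centre = 2.5 ≤ 32.5, so it lies inside.
All remaining points lie in this disk, and no smaller disk contains both endpoints, so this is the minimum enclosing circle.
The points at distance exactly r from the centre are A_2, A_3, A_5 — 3 points.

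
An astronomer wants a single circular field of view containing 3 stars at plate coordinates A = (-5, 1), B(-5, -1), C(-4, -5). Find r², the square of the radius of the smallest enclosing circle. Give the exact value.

9.25

Side lengths²: AB² = 4, AC² = 37, BC² = 17.
Since AC² = 37 ≥ 17 + 4 = 21, the angle opposite AC is not acute, so the smallest enclosing circle has AC as diameter.
Centre = midpoint of AC = (-4.5, -2), r² = 37/4 = 9.25.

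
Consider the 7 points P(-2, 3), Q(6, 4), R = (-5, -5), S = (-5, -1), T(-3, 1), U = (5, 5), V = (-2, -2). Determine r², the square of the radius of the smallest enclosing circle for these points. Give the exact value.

50.5

The farthest pair is Q–R with squared distance 202. The circle on this segment as diameter has centre (0.5, -0.5) and r² = 202/4 = 50.5.
Check P: distance² to centre = 18.5 ≤ 50.5, so it lies inside.
All remaining points lie in this disk, and no smaller disk contains both endpoints, so this is the minimum enclosing circle.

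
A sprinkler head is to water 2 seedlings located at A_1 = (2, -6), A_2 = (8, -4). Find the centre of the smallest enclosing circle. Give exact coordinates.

The smallest circle enclosing two points has them as diameter endpoints.
Centre = midpoint = (5, -5); r² = |A_1A_2|²/4 = 40/4 = 10.
Centre = (5, -5).

(5, -5)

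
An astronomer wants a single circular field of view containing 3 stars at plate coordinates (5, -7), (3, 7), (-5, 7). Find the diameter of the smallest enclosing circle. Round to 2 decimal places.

17.20

Call the three points A, B, C in the order given.
Side lengths²: AB² = 200, AC² = 296, BC² = 64.
Since AC² = 296 ≥ 200 + 64 = 264, the angle opposite AC is not acute, so the smallest enclosing circle has AC as diameter.
Centre = midpoint of AC = (0, 0), r² = 296/4 = 74.
Diameter = 2r = 2√74 ≈ 17.20.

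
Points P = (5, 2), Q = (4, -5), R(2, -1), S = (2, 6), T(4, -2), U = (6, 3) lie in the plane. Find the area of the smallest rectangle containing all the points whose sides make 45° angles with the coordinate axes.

In coordinates u = x + y, v = x − y the rectangle is axis-aligned; the map (x,y)→(u,v) scales areas by 2.
u-values: 7, -1, 1, 8, 2, 9; range = 9 − (-1) = 10.
v-values: 3, 9, 3, -4, 6, 3; range = 9 − (-4) = 13.
Area = (10 × 13) / 2 = 65.

65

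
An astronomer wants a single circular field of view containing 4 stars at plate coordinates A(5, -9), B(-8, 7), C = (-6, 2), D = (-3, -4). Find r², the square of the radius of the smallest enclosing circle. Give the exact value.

The farthest pair is A–B with squared distance 425. The circle on this segment as diameter has centre (-1.5, -1) and r² = 425/4 = 106.25.
Check C: distance² to centre = 29.25 ≤ 106.25, so it lies inside.
All remaining points lie in this disk, and no smaller disk contains both endpoints, so this is the minimum enclosing circle.

106.25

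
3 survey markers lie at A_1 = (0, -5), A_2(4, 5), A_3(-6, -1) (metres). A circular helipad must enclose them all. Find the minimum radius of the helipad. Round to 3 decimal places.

5.959

Side lengths²: A_1A_2² = 116, A_1A_3² = 52, A_2A_3² = 136.
Since A_2A_3² = 136 < 116 + 52 = 168, the triangle is acute, so the smallest enclosing circle is the circumcircle.
Circumcentre = (-7/19, 18/19), r² = 12818/361.
r = √(12818/361) ≈ 5.959.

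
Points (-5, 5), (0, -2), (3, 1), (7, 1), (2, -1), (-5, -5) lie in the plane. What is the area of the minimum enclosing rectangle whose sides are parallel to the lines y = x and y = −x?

144

In coordinates u = x + y, v = x − y the rectangle is axis-aligned; the map (x,y)→(u,v) scales areas by 2.
u-values: 0, -2, 4, 8, 1, -10; range = 8 − (-10) = 18.
v-values: -10, 2, 2, 6, 3, 0; range = 6 − (-10) = 16.
Area = (18 × 16) / 2 = 144.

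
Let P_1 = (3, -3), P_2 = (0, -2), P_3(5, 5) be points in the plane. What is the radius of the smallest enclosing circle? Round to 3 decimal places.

4.314

Side lengths²: P_1P_2² = 10, P_1P_3² = 68, P_2P_3² = 74.
Since P_2P_3² = 74 < 68 + 10 = 78, the triangle is acute, so the smallest enclosing circle is the circumcircle.
Circumcentre = (36/13, 17/13), r² = 3145/169.
r = √(3145/169) ≈ 4.314.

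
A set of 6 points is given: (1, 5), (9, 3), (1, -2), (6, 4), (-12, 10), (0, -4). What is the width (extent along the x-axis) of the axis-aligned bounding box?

max x = 9, min x = -12, so width = 21.

21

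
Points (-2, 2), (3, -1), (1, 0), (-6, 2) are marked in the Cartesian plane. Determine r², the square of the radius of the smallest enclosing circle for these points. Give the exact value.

The minimum enclosing circle of a finite set is fixed by two of the points (as a diameter) or three (as a circumcircle).
The farthest pair is (3, -1)–(-6, 2) with squared distance 90. The circle on this segment as diameter has centre (-1.5, 0.5) and r² = 90/4 = 22.5.
Check (-2, 2): distance² to centre = 2.5 ≤ 22.5, so it lies inside.
All remaining points lie in this disk, and no smaller disk contains both endpoints, so this is the minimum enclosing circle.

22.5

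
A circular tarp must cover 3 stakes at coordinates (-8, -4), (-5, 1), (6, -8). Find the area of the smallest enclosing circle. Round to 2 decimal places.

Call the three points A, B, C in the order given.
Side lengths²: AB² = 34, AC² = 212, BC² = 202.
Since AC² = 212 < 202 + 34 = 236, the triangle is acute, so the smallest enclosing circle is the circumcircle.
Circumcentre = (-29/41, -204/41), r² = 91001/1681.
Area = π·r² = π·91001/1681 ≈ 170.07.

170.07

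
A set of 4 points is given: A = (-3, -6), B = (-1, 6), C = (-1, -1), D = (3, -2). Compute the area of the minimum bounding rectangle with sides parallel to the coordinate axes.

72

x ranges over [-3, 3], width 6.
y ranges over [-6, 6], height 12.
Area = 6 × 12 = 72.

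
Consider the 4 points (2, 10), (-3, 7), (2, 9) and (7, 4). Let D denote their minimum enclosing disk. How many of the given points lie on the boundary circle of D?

2

By Welzl's lemma the MEC is supported by two points (diametrically opposite) or three points (on a circumcircle).
The farthest pair is (-3, 7)–(7, 4) with squared distance 109. The circle on this segment as diameter has centre (2, 5.5) and r² = 109/4 = 27.25.
Check (2, 10): distance² to centre = 20.25 ≤ 27.25, so it lies inside.
All remaining points lie in this disk, and no smaller disk contains both endpoints, so this is the minimum enclosing circle.
The points at distance exactly r from the centre are (-3, 7), (7, 4) — 2 points.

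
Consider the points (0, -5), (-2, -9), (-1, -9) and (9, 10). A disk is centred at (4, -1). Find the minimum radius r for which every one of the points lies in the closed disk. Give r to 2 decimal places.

The required radius is the distance from (4, -1) to the farthest point.
Squared distances: 32, 100, 89, 146.
Maximum is 146, attained at (9, 10).
r = √146 ≈ 12.08.

12.08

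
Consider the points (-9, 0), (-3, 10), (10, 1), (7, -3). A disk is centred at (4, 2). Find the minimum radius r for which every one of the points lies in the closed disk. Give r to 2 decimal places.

13.15

The required radius is the distance from (4, 2) to the farthest point.
Squared distances: 173, 113, 37, 34.
Maximum is 173, attained at (-9, 0).
r = √173 ≈ 13.15.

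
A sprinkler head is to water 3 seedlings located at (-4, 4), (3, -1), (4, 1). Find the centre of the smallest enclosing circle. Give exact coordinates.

(-9/38, 71/38)

Call the three points A, B, C in the order given.
Side lengths²: AB² = 74, AC² = 73, BC² = 5.
Since AB² = 74 < 73 + 5 = 78, the triangle is acute, so the smallest enclosing circle is the circumcircle.
Circumcentre = (-9/38, 71/38), r² = 13505/722.
Centre = (-9/38, 71/38).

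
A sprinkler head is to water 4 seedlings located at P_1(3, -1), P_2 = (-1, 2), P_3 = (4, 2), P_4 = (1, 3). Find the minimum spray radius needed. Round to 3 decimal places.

A smallest enclosing disk is always determined by at most three of the input points on its boundary.
The minimum enclosing circle is determined by three boundary points: P_1, P_2, P_3.
Their circumcentre is (1.5, 7/6) with r² = 125/18.
The farthest remaining point P_4 is at distance² 65/18 ≤ 125/18.
r = √(125/18) ≈ 2.635.

2.635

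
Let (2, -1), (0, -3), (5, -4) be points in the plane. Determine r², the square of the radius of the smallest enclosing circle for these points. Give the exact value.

6.5

Call the three points A, B, C in the order given.
Side lengths²: AB² = 8, AC² = 18, BC² = 26.
Since BC² = 26 ≥ 18 + 8 = 26, the angle opposite BC is not acute, so the smallest enclosing circle has BC as diameter.
Centre = midpoint of BC = (2.5, -3.5), r² = 26/4 = 6.5.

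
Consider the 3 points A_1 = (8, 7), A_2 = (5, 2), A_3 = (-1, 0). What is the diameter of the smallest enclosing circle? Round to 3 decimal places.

11.402

Side lengths²: A_1A_2² = 34, A_1A_3² = 130, A_2A_3² = 40.
Since A_1A_3² = 130 ≥ 40 + 34 = 74, the angle opposite A_1A_3 is not acute, so the smallest enclosing circle has A_1A_3 as diameter.
Centre = midpoint of A_1A_3 = (3.5, 3.5), r² = 130/4 = 32.5.
Diameter = 2r = 2√(32.5) ≈ 11.402.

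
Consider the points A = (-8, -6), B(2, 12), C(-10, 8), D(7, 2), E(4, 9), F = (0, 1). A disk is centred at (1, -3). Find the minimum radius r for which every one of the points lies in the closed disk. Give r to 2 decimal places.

15.56

The required radius is the distance from (1, -3) to the farthest point.
Squared distances: 90, 226, 242, 61, 153, 17.
Maximum is 242, attained at C.
r = √242 ≈ 15.56.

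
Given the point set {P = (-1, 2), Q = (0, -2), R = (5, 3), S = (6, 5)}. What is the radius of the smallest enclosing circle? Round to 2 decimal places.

The minimum enclosing circle of a finite set is fixed by two of the points (as a diameter) or three (as a circumcircle).
The farthest pair is Q–S with squared distance 85. The circle on this segment as diameter has centre (3, 1.5) and r² = 85/4 = 21.25.
Check P: distance² to centre = 16.25 ≤ 21.25, so it lies inside.
All remaining points lie in this disk, and no smaller disk contains both endpoints, so this is the minimum enclosing circle.
r = √(21.25) ≈ 4.61.

4.61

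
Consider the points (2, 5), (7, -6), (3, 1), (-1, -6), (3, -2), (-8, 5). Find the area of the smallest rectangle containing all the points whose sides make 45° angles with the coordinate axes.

In coordinates u = x + y, v = x − y the rectangle is axis-aligned; the map (x,y)→(u,v) scales areas by 2.
u-values: 7, 1, 4, -7, 1, -3; range = 7 − (-7) = 14.
v-values: -3, 13, 2, 5, 5, -13; range = 13 − (-13) = 26.
Area = (14 × 26) / 2 = 182.

182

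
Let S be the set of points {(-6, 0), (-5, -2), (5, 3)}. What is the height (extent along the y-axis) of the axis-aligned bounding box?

5

max y = 3, min y = -2, so height = 5.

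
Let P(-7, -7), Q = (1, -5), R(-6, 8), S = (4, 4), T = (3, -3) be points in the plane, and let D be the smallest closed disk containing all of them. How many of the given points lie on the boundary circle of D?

3

The minimum enclosing circle is determined by three boundary points: P, R, S.
Their circumcentre is (-23/7, 2/7) with r² = 3277/49.
The farthest remaining point T is at distance² 2465/49 ≤ 3277/49.
The points at distance exactly r from the centre are P, R, S — 3 points.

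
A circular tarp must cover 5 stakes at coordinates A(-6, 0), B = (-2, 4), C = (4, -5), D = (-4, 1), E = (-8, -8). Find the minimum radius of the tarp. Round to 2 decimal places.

7.12

By Welzl's lemma the MEC is supported by two points (diametrically opposite) or three points (on a circumcircle).
The minimum enclosing circle is determined by three boundary points: B, C, E.
Their circumcentre is (-20/7, -43/14) with r² = 9945/196.
The farthest remaining point A is at distance² 3785/196 ≤ 9945/196.
r = √(9945/196) ≈ 7.12.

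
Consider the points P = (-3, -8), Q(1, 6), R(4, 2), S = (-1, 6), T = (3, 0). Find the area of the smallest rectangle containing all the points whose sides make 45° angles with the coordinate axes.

In coordinates u = x + y, v = x − y the rectangle is axis-aligned; the map (x,y)→(u,v) scales areas by 2.
u-values: -11, 7, 6, 5, 3; range = 7 − (-11) = 18.
v-values: 5, -5, 2, -7, 3; range = 5 − (-7) = 12.
Area = (18 × 12) / 2 = 108.

108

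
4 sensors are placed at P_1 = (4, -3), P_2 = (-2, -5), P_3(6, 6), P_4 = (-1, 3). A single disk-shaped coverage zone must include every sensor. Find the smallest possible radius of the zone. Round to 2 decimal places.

By Welzl's lemma the MEC is supported by two points (diametrically opposite) or three points (on a circumcircle).
The farthest pair is P_2–P_3 with squared distance 185. The circle on this segment as diameter has centre (2, 0.5) and r² = 185/4 = 46.25.
Check P_1: distance² to centre = 16.25 ≤ 46.25, so it lies inside.
All remaining points lie in this disk, and no smaller disk contains both endpoints, so this is the minimum enclosing circle.
r = √(46.25) ≈ 6.80.

6.80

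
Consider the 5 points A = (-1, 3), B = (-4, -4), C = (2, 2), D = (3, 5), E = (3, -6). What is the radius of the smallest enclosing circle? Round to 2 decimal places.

5.93

By Welzl's lemma the MEC is supported by two points (diametrically opposite) or three points (on a circumcircle).
The minimum enclosing circle is determined by three boundary points: B, D, E.
Their circumcentre is (11/14, -0.5) with r² = 3445/98.
The farthest remaining point A is at distance² 1513/98 ≤ 3445/98.
r = √(3445/98) ≈ 5.93.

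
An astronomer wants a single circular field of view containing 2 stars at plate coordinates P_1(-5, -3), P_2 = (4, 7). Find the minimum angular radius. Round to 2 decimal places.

6.73

The smallest circle enclosing two points has them as diameter endpoints.
Centre = midpoint = (-0.5, 2); r² = |P_1P_2|²/4 = 181/4 = 45.25.
r = √(45.25) ≈ 6.73.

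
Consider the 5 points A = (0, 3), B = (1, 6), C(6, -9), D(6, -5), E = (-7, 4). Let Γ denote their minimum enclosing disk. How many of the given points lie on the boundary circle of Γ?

2

The minimum enclosing circle of a finite set is fixed by two of the points (as a diameter) or three (as a circumcircle).
The farthest pair is C–E with squared distance 338. The circle on this segment as diameter has centre (-0.5, -2.5) and r² = 338/4 = 84.5.
Check A: distance² to centre = 30.5 ≤ 84.5, so it lies inside.
All remaining points lie in this disk, and no smaller disk contains both endpoints, so this is the minimum enclosing circle.
The points at distance exactly r from the centre are C, E — 2 points.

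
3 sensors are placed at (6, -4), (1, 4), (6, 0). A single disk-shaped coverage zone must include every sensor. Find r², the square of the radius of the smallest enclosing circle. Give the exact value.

Call the three points A, B, C in the order given.
Side lengths²: AB² = 89, AC² = 16, BC² = 41.
Since AB² = 89 ≥ 41 + 16 = 57, the angle opposite AB is not acute, so the smallest enclosing circle has AB as diameter.
Centre = midpoint of AB = (3.5, 0), r² = 89/4 = 22.25.

22.25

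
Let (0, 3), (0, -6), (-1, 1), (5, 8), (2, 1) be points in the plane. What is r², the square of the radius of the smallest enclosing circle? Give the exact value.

The minimum enclosing circle of a finite set is fixed by two of the points (as a diameter) or three (as a circumcircle).
The farthest pair is (0, -6)–(5, 8) with squared distance 221. The circle on this segment as diameter has centre (2.5, 1) and r² = 221/4 = 55.25.
Check (0, 3): distance² to centre = 10.25 ≤ 55.25, so it lies inside.
All remaining points lie in this disk, and no smaller disk contains both endpoints, so this is the minimum enclosing circle.

55.25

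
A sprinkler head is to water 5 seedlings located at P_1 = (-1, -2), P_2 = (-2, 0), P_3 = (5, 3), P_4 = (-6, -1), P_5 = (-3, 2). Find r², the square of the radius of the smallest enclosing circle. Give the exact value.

A smallest enclosing disk is always determined by at most three of the input points on its boundary.
The farthest pair is P_3–P_4 with squared distance 137. The circle on this segment as diameter has centre (-0.5, 1) and r² = 137/4 = 34.25.
Check P_1: distance² to centre = 9.25 ≤ 34.25, so it lies inside.
All remaining points lie in this disk, and no smaller disk contains both endpoints, so this is the minimum enclosing circle.

34.25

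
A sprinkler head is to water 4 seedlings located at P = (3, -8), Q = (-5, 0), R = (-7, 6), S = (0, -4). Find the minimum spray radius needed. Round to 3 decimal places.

8.602

The farthest pair is P–R with squared distance 296. The circle on this segment as diameter has centre (-2, -1) and r² = 296/4 = 74.
Check Q: distance² to centre = 10 ≤ 74, so it lies inside.
All remaining points lie in this disk, and no smaller disk contains both endpoints, so this is the minimum enclosing circle.
r = √74 ≈ 8.602.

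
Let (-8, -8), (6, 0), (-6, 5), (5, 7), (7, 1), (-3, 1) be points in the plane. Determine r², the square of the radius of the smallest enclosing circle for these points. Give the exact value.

98.5

By Welzl's lemma the MEC is supported by two points (diametrically opposite) or three points (on a circumcircle).
The farthest pair is (-8, -8)–(5, 7) with squared distance 394. The circle on this segment as diameter has centre (-1.5, -0.5) and r² = 394/4 = 98.5.
Check (6, 0): distance² to centre = 56.5 ≤ 98.5, so it lies inside.
All remaining points lie in this disk, and no smaller disk contains both endpoints, so this is the minimum enclosing circle.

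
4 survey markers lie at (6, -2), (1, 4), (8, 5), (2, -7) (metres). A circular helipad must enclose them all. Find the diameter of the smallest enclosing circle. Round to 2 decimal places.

13.42

The farthest pair is (8, 5)–(2, -7) with squared distance 180. The circle on this segment as diameter has centre (5, -1) and r² = 180/4 = 45.
Check (6, -2): distance² to centre = 2 ≤ 45, so it lies inside.
All remaining points lie in this disk, and no smaller disk contains both endpoints, so this is the minimum enclosing circle.
Diameter = 2r = 2√45 ≈ 13.42.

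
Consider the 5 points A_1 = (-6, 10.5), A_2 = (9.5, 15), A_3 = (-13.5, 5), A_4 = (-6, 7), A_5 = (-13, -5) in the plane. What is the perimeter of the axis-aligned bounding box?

86

Width = max x − min x = 9.5 − (-13.5) = 23.
Height = max y − min y = 15 − (-5) = 20.
Perimeter = 2(23 + 20) = 86.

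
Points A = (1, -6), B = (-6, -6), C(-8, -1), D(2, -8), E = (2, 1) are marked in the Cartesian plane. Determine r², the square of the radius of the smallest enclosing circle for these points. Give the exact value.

38.74

A smallest enclosing disk is always determined by at most three of the input points on its boundary.
The minimum enclosing circle is determined by three boundary points: C, D, E.
Their circumcentre is (-2.3, -3.5) with r² = 38.74.
The farthest remaining point B is at distance² 19.94 ≤ 38.74.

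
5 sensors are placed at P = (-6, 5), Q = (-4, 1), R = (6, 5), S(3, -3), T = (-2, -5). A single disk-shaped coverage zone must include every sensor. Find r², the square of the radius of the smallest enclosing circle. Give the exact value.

The minimum enclosing circle is determined by three boundary points: P, R, T.
Their circumcentre is (0, 1.6) with r² = 47.56.
The farthest remaining point S is at distance² 30.16 ≤ 47.56.

47.56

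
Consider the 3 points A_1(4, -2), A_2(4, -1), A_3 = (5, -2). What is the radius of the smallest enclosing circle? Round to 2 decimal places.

0.71

Side lengths²: A_1A_2² = 1, A_1A_3² = 1, A_2A_3² = 2.
Since A_2A_3² = 2 ≥ 1 + 1 = 2, the angle opposite A_2A_3 is not acute, so the smallest enclosing circle has A_2A_3 as diameter.
Centre = midpoint of A_2A_3 = (4.5, -1.5), r² = 2/4 = 0.5.
r = √(0.5) ≈ 0.71.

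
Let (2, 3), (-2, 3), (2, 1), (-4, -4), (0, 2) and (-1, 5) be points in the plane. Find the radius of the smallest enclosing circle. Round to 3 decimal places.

4.778

A smallest enclosing disk is always determined by at most three of the input points on its boundary.
The minimum enclosing circle is determined by three boundary points: (2, 3), (-4, -4), (-1, 5).
Their circumcentre is (-43/22, 7/22) with r² = 5525/242.
The farthest remaining point (2, 1) is at distance² 3897/242 ≤ 5525/242.
r = √(5525/242) ≈ 4.778.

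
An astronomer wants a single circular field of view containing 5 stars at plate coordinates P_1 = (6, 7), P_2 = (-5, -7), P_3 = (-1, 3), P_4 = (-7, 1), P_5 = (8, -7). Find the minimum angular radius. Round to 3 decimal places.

8.993

A smallest enclosing disk is always determined by at most three of the input points on its boundary.
The minimum enclosing circle is determined by three boundary points: P_1, P_2, P_5.
Their circumcentre is (1.5, -11/14) with r² = 7925/98.
The farthest remaining point P_4 is at distance² 7393/98 ≤ 7925/98.
r = √(7925/98) ≈ 8.993.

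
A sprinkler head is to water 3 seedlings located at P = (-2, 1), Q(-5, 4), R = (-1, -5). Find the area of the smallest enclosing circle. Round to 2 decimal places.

Side lengths²: PQ² = 18, PR² = 37, QR² = 97.
Since QR² = 97 ≥ 37 + 18 = 55, the angle opposite QR is not acute, so the smallest enclosing circle has QR as diameter.
Centre = midpoint of QR = (-3, -0.5), r² = 97/4 = 24.25.
Area = π·r² = π·24.25 ≈ 76.18.

76.18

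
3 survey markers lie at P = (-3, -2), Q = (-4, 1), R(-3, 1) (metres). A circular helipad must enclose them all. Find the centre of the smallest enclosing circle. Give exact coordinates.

(-3.5, -0.5)

Side lengths²: PQ² = 10, PR² = 9, QR² = 1.
Since PQ² = 10 ≥ 9 + 1 = 10, the angle opposite PQ is not acute, so the smallest enclosing circle has PQ as diameter.
Centre = midpoint of PQ = (-3.5, -0.5), r² = 10/4 = 2.5.
Centre = (-3.5, -0.5).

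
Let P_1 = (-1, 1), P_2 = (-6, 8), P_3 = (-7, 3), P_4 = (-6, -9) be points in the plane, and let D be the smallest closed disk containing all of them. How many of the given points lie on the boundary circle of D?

2

By Welzl's lemma the MEC is supported by two points (diametrically opposite) or three points (on a circumcircle).
The farthest pair is P_2–P_4 with squared distance 289. The circle on this segment as diameter has centre (-6, -0.5) and r² = 289/4 = 72.25.
Check P_1: distance² to centre = 27.25 ≤ 72.25, so it lies inside.
All remaining points lie in this disk, and no smaller disk contains both endpoints, so this is the minimum enclosing circle.
The points at distance exactly r from the centre are P_2, P_4 — 2 points.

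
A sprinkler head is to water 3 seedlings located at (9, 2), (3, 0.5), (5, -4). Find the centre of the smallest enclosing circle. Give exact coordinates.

Call the three points A, B, C in the order given.
Side lengths²: AB² = 38.25, AC² = 52, BC² = 24.25.
Since AC² = 52 < 38.25 + 24.25 = 62.5, the triangle is acute, so the smallest enclosing circle is the circumcircle.
Circumcentre = (6.475, -0.65), r² = 13.398125.
Centre = (6.475, -0.65).

(6.475, -0.65)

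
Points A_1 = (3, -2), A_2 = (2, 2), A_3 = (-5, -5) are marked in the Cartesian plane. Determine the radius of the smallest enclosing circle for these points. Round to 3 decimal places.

4.950

Side lengths²: A_1A_2² = 17, A_1A_3² = 73, A_2A_3² = 98.
Since A_2A_3² = 98 ≥ 73 + 17 = 90, the angle opposite A_2A_3 is not acute, so the smallest enclosing circle has A_2A_3 as diameter.
Centre = midpoint of A_2A_3 = (-1.5, -1.5), r² = 98/4 = 24.5.
r = √(24.5) ≈ 4.950.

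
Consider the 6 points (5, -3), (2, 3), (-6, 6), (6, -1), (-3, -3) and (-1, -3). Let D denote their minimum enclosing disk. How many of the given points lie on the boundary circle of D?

2

The minimum enclosing circle of a finite set is fixed by two of the points (as a diameter) or three (as a circumcircle).
The farthest pair is (5, -3)–(-6, 6) with squared distance 202. The circle on this segment as diameter has centre (-0.5, 1.5) and r² = 202/4 = 50.5.
Check (2, 3): distance² to centre = 8.5 ≤ 50.5, so it lies inside.
All remaining points lie in this disk, and no smaller disk contains both endpoints, so this is the minimum enclosing circle.
The points at distance exactly r from the centre are (5, -3), (-6, 6) — 2 points.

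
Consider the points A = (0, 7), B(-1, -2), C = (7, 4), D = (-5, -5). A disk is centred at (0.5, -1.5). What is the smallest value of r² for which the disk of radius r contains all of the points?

The required radius is the distance from (0.5, -1.5) to the farthest point.
Squared distances: 72.5, 2.5, 72.5, 42.5.
Maximum is 72.5, attained at A.

72.5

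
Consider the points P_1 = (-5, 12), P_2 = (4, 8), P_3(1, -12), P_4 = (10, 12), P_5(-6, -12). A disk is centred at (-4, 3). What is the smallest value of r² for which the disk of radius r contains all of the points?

277

The required radius is the distance from (-4, 3) to the farthest point.
Squared distances: 82, 89, 250, 277, 229.
Maximum is 277, attained at P_4.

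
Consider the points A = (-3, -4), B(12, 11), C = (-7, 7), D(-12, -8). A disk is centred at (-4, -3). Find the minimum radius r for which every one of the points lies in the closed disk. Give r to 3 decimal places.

21.260

The required radius is the distance from (-4, -3) to the farthest point.
Squared distances: 2, 452, 109, 89.
Maximum is 452, attained at B.
r = √452 ≈ 21.260.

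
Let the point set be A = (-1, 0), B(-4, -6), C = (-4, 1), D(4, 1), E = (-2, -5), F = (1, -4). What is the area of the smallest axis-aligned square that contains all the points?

The bounding box has width 8 and height 7.
An axis-aligned square enclosing the set must have side ≥ max(width, height).
So the minimum side is max(8, 7) = 8.
Area = 8² = 64.

64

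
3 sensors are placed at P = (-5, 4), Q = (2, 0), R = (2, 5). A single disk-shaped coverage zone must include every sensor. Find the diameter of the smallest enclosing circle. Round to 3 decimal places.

Side lengths²: PQ² = 65, PR² = 50, QR² = 25.
Since PQ² = 65 < 50 + 25 = 75, the triangle is acute, so the smallest enclosing circle is the circumcircle.
Circumcentre = (-17/14, 2.5), r² = 1625/98.
Diameter = 2r = 2√(1625/98) ≈ 8.144.

8.144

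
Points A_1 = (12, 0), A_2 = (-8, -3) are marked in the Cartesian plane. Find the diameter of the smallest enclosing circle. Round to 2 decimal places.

The smallest circle enclosing two points has them as diameter endpoints.
Centre = midpoint = (2, -1.5); r² = |A_1A_2|²/4 = 409/4 = 102.25.
Diameter = 2r = 2√(102.25) ≈ 20.22.

20.22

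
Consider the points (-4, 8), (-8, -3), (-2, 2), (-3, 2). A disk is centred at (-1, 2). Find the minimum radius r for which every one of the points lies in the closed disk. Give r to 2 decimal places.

8.60

The required radius is the distance from (-1, 2) to the farthest point.
Squared distances: 45, 74, 1, 4.
Maximum is 74, attained at (-8, -3).
r = √74 ≈ 8.60.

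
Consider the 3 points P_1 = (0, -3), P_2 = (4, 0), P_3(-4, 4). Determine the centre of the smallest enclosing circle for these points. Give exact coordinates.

Side lengths²: P_1P_2² = 25, P_1P_3² = 65, P_2P_3² = 80.
Since P_2P_3² = 80 < 65 + 25 = 90, the triangle is acute, so the smallest enclosing circle is the circumcircle.
Circumcentre = (-0.25, 1.5), r² = 20.3125.
Centre = (-0.25, 1.5).

(-0.25, 1.5)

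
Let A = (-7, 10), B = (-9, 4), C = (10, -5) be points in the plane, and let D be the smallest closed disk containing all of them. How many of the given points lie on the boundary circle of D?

Side lengths²: AB² = 40, AC² = 514, BC² = 442.
Since AC² = 514 ≥ 442 + 40 = 482, the angle opposite AC is not acute, so the smallest enclosing circle has AC as diameter.
Centre = midpoint of AC = (1.5, 2.5), r² = 514/4 = 128.5.
The points at distance exactly r from the centre are A, C — 2 points.

2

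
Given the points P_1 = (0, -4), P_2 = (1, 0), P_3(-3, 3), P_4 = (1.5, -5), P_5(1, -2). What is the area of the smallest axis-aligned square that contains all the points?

The bounding box has width 4.5 and height 8.
An axis-aligned square enclosing the set must have side ≥ max(width, height).
So the minimum side is max(4.5, 8) = 8.
Area = 8² = 64.

64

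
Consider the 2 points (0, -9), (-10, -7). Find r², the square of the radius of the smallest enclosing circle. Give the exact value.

26

The smallest circle enclosing two points has them as diameter endpoints.
Centre = midpoint = (-5, -8); r² = |(0, -9)−(-10, -7)|²/4 = 104/4 = 26.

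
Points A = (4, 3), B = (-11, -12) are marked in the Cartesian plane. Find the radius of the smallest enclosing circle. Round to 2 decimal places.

The smallest circle enclosing two points has them as diameter endpoints.
Centre = midpoint = (-3.5, -4.5); r² = |AB|²/4 = 450/4 = 112.5.
r = √(112.5) ≈ 10.61.

10.61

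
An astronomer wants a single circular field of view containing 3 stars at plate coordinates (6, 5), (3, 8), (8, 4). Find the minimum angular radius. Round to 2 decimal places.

3.20

Call the three points A, B, C in the order given.
Side lengths²: AB² = 18, AC² = 5, BC² = 41.
Since BC² = 41 ≥ 18 + 5 = 23, the angle opposite BC is not acute, so the smallest enclosing circle has BC as diameter.
Centre = midpoint of BC = (5.5, 6), r² = 41/4 = 10.25.
r = √(10.25) ≈ 3.20.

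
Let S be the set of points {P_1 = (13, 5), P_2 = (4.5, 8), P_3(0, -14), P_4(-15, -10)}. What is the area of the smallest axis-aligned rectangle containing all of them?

616

x ranges over [-15, 13], width 28.
y ranges over [-14, 8], height 22.
Area = 28 × 22 = 616.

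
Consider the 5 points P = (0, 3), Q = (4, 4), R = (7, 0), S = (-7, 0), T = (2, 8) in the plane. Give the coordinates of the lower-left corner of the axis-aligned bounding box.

x-range [-7, 7], y-range [0, 8].
The lower-left corner is (-7, 0).

(-7, 0)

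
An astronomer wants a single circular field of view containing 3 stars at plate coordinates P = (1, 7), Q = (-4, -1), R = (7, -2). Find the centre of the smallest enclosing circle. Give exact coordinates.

Side lengths²: PQ² = 89, PR² = 117, QR² = 122.
Since QR² = 122 < 117 + 89 = 206, the triangle is acute, so the smallest enclosing circle is the circumcircle.
Circumcentre = (107/62, 61/62), r² = 70577/1922.
Centre = (107/62, 61/62).

(107/62, 61/62)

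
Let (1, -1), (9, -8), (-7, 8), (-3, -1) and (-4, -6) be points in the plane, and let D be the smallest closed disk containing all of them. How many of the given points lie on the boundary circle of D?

A smallest enclosing disk is always determined by at most three of the input points on its boundary.
The farthest pair is (9, -8)–(-7, 8) with squared distance 512. The circle on this segment as diameter has centre (1, 0) and r² = 512/4 = 128.
Check (1, -1): distance² to centre = 1 ≤ 128, so it lies inside.
All remaining points lie in this disk, and no smaller disk contains both endpoints, so this is the minimum enclosing circle.
The points at distance exactly r from the centre are (9, -8), (-7, 8) — 2 points.

2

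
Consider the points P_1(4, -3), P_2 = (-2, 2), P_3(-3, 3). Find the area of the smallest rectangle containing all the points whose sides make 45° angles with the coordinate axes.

In coordinates u = x + y, v = x − y the rectangle is axis-aligned; the map (x,y)→(u,v) scales areas by 2.
u-values: 1, 0, 0; range = 1 − 0 = 1.
v-values: 7, -4, -6; range = 7 − (-6) = 13.
Area = (1 × 13) / 2 = 6.5.

6.5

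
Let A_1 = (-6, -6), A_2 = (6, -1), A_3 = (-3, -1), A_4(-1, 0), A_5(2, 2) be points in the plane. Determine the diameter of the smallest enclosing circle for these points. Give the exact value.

The minimum enclosing circle of a finite set is fixed by two of the points (as a diameter) or three (as a circumcircle).
The farthest pair is A_1–A_2 with squared distance 169. The circle on this segment as diameter has centre (0, -3.5) and r² = 169/4 = 42.25.
Check A_3: distance² to centre = 15.25 ≤ 42.25, so it lies inside.
All remaining points lie in this disk, and no smaller disk contains both endpoints, so this is the minimum enclosing circle.
Diameter = 2r = 2√(42.25) = 13.

13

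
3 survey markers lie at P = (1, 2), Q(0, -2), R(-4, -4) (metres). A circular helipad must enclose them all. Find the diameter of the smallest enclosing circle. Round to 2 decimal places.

Side lengths²: PQ² = 17, PR² = 61, QR² = 20.
Since PR² = 61 ≥ 20 + 17 = 37, the angle opposite PR is not acute, so the smallest enclosing circle has PR as diameter.
Centre = midpoint of PR = (-1.5, -1), r² = 61/4 = 15.25.
Diameter = 2r = 2√(15.25) ≈ 7.81.

7.81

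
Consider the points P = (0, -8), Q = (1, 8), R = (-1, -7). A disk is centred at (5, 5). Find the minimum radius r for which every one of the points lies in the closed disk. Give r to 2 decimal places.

13.93

The required radius is the distance from (5, 5) to the farthest point.
Squared distances: 194, 25, 180.
Maximum is 194, attained at P.
r = √194 ≈ 13.93.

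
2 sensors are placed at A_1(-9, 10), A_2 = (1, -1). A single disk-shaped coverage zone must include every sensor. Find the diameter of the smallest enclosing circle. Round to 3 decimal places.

14.866

The smallest circle enclosing two points has them as diameter endpoints.
Centre = midpoint = (-4, 4.5); r² = |A_1A_2|²/4 = 221/4 = 55.25.
Diameter = 2r = 2√(55.25) ≈ 14.866.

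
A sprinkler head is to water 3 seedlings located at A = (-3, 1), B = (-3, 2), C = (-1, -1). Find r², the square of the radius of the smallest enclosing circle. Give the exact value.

Side lengths²: AB² = 1, AC² = 8, BC² = 13.
Since BC² = 13 ≥ 8 + 1 = 9, the angle opposite BC is not acute, so the smallest enclosing circle has BC as diameter.
Centre = midpoint of BC = (-2, 0.5), r² = 13/4 = 3.25.

3.25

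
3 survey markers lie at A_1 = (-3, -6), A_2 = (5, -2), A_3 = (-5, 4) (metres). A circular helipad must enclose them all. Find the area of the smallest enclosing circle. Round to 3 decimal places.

Side lengths²: A_1A_2² = 80, A_1A_3² = 104, A_2A_3² = 136.
Since A_2A_3² = 136 < 104 + 80 = 184, the triangle is acute, so the smallest enclosing circle is the circumcircle.
Circumcentre = (-9/11, -4/11), r² = 4420/121.
Area = π·r² = π·4420/121 ≈ 114.759.

114.759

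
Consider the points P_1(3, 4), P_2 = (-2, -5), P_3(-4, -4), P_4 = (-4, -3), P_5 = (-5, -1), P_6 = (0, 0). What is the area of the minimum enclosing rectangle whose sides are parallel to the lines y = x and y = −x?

52.5

In coordinates u = x + y, v = x − y the rectangle is axis-aligned; the map (x,y)→(u,v) scales areas by 2.
u-values: 7, -7, -8, -7, -6, 0; range = 7 − (-8) = 15.
v-values: -1, 3, 0, -1, -4, 0; range = 3 − (-4) = 7.
Area = (15 × 7) / 2 = 52.5.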